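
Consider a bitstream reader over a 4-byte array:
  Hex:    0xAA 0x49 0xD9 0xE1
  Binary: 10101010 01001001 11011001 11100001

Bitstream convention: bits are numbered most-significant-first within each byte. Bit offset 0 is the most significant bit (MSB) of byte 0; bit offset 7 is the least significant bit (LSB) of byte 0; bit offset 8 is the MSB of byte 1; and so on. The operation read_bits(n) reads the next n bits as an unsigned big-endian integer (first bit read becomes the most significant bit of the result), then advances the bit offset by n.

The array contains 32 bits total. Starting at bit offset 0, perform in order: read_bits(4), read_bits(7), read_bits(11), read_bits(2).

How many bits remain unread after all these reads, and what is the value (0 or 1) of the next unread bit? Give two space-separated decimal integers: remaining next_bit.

Answer: 8 1

Derivation:
Read 1: bits[0:4] width=4 -> value=10 (bin 1010); offset now 4 = byte 0 bit 4; 28 bits remain
Read 2: bits[4:11] width=7 -> value=82 (bin 1010010); offset now 11 = byte 1 bit 3; 21 bits remain
Read 3: bits[11:22] width=11 -> value=630 (bin 01001110110); offset now 22 = byte 2 bit 6; 10 bits remain
Read 4: bits[22:24] width=2 -> value=1 (bin 01); offset now 24 = byte 3 bit 0; 8 bits remain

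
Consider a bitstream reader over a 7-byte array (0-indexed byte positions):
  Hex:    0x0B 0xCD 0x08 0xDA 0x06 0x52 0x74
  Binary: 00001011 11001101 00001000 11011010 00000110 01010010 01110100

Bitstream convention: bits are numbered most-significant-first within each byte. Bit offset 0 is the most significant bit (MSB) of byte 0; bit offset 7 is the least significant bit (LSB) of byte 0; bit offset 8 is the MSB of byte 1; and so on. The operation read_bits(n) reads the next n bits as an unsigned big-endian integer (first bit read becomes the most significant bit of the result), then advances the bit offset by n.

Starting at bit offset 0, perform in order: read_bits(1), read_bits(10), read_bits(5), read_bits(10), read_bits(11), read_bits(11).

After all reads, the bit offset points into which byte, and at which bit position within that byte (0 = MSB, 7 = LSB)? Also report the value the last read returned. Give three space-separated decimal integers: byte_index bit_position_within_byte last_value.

Read 1: bits[0:1] width=1 -> value=0 (bin 0); offset now 1 = byte 0 bit 1; 55 bits remain
Read 2: bits[1:11] width=10 -> value=94 (bin 0001011110); offset now 11 = byte 1 bit 3; 45 bits remain
Read 3: bits[11:16] width=5 -> value=13 (bin 01101); offset now 16 = byte 2 bit 0; 40 bits remain
Read 4: bits[16:26] width=10 -> value=35 (bin 0000100011); offset now 26 = byte 3 bit 2; 30 bits remain
Read 5: bits[26:37] width=11 -> value=832 (bin 01101000000); offset now 37 = byte 4 bit 5; 19 bits remain
Read 6: bits[37:48] width=11 -> value=1618 (bin 11001010010); offset now 48 = byte 6 bit 0; 8 bits remain

Answer: 6 0 1618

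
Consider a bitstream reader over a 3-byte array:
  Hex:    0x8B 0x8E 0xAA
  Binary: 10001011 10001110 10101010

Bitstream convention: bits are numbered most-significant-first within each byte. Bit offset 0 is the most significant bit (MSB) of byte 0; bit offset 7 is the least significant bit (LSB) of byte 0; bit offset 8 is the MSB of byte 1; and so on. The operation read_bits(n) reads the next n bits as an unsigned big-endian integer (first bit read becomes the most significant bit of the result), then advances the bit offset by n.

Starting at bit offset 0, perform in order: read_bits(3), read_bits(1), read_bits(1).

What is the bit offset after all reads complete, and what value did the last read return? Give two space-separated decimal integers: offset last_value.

Read 1: bits[0:3] width=3 -> value=4 (bin 100); offset now 3 = byte 0 bit 3; 21 bits remain
Read 2: bits[3:4] width=1 -> value=0 (bin 0); offset now 4 = byte 0 bit 4; 20 bits remain
Read 3: bits[4:5] width=1 -> value=1 (bin 1); offset now 5 = byte 0 bit 5; 19 bits remain

Answer: 5 1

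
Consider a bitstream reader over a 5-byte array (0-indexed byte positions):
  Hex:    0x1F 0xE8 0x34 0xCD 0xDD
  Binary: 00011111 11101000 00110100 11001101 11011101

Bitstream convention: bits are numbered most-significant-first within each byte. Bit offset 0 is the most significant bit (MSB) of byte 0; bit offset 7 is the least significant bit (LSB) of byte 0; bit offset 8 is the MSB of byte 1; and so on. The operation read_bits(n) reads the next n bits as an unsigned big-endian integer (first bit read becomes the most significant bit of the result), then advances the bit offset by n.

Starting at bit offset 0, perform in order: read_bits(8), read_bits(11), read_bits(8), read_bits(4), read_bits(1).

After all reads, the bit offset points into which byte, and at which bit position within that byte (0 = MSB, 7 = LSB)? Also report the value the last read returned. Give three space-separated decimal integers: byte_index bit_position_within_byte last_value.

Answer: 4 0 1

Derivation:
Read 1: bits[0:8] width=8 -> value=31 (bin 00011111); offset now 8 = byte 1 bit 0; 32 bits remain
Read 2: bits[8:19] width=11 -> value=1857 (bin 11101000001); offset now 19 = byte 2 bit 3; 21 bits remain
Read 3: bits[19:27] width=8 -> value=166 (bin 10100110); offset now 27 = byte 3 bit 3; 13 bits remain
Read 4: bits[27:31] width=4 -> value=6 (bin 0110); offset now 31 = byte 3 bit 7; 9 bits remain
Read 5: bits[31:32] width=1 -> value=1 (bin 1); offset now 32 = byte 4 bit 0; 8 bits remain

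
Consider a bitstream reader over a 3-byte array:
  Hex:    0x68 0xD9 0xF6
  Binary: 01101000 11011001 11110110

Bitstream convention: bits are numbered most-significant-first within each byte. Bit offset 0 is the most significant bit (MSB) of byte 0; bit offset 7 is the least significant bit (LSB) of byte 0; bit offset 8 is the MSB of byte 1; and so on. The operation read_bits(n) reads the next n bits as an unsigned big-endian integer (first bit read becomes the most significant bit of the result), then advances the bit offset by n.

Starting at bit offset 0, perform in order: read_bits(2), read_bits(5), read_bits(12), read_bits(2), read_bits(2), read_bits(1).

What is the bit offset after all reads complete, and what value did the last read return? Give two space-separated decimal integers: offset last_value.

Answer: 24 0

Derivation:
Read 1: bits[0:2] width=2 -> value=1 (bin 01); offset now 2 = byte 0 bit 2; 22 bits remain
Read 2: bits[2:7] width=5 -> value=20 (bin 10100); offset now 7 = byte 0 bit 7; 17 bits remain
Read 3: bits[7:19] width=12 -> value=1743 (bin 011011001111); offset now 19 = byte 2 bit 3; 5 bits remain
Read 4: bits[19:21] width=2 -> value=2 (bin 10); offset now 21 = byte 2 bit 5; 3 bits remain
Read 5: bits[21:23] width=2 -> value=3 (bin 11); offset now 23 = byte 2 bit 7; 1 bits remain
Read 6: bits[23:24] width=1 -> value=0 (bin 0); offset now 24 = byte 3 bit 0; 0 bits remain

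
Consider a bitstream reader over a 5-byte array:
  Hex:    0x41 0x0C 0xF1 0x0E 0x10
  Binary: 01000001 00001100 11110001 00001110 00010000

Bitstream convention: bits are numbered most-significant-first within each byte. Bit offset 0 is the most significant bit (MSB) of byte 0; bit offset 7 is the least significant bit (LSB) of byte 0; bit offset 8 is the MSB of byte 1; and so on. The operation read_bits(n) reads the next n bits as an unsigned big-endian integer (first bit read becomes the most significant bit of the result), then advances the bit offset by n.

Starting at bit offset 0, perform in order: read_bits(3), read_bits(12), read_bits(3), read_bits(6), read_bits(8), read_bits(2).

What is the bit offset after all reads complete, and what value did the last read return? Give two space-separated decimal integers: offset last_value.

Answer: 34 0

Derivation:
Read 1: bits[0:3] width=3 -> value=2 (bin 010); offset now 3 = byte 0 bit 3; 37 bits remain
Read 2: bits[3:15] width=12 -> value=134 (bin 000010000110); offset now 15 = byte 1 bit 7; 25 bits remain
Read 3: bits[15:18] width=3 -> value=3 (bin 011); offset now 18 = byte 2 bit 2; 22 bits remain
Read 4: bits[18:24] width=6 -> value=49 (bin 110001); offset now 24 = byte 3 bit 0; 16 bits remain
Read 5: bits[24:32] width=8 -> value=14 (bin 00001110); offset now 32 = byte 4 bit 0; 8 bits remain
Read 6: bits[32:34] width=2 -> value=0 (bin 00); offset now 34 = byte 4 bit 2; 6 bits remain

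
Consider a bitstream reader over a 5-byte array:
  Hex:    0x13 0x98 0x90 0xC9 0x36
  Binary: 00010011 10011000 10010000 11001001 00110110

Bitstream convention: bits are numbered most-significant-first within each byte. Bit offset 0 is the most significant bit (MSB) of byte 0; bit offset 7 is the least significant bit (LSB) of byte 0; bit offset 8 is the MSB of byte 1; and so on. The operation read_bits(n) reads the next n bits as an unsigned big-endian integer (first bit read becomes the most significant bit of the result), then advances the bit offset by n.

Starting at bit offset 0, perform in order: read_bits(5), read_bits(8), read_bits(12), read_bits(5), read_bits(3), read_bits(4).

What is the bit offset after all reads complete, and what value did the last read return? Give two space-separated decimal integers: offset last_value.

Read 1: bits[0:5] width=5 -> value=2 (bin 00010); offset now 5 = byte 0 bit 5; 35 bits remain
Read 2: bits[5:13] width=8 -> value=115 (bin 01110011); offset now 13 = byte 1 bit 5; 27 bits remain
Read 3: bits[13:25] width=12 -> value=289 (bin 000100100001); offset now 25 = byte 3 bit 1; 15 bits remain
Read 4: bits[25:30] width=5 -> value=18 (bin 10010); offset now 30 = byte 3 bit 6; 10 bits remain
Read 5: bits[30:33] width=3 -> value=2 (bin 010); offset now 33 = byte 4 bit 1; 7 bits remain
Read 6: bits[33:37] width=4 -> value=6 (bin 0110); offset now 37 = byte 4 bit 5; 3 bits remain

Answer: 37 6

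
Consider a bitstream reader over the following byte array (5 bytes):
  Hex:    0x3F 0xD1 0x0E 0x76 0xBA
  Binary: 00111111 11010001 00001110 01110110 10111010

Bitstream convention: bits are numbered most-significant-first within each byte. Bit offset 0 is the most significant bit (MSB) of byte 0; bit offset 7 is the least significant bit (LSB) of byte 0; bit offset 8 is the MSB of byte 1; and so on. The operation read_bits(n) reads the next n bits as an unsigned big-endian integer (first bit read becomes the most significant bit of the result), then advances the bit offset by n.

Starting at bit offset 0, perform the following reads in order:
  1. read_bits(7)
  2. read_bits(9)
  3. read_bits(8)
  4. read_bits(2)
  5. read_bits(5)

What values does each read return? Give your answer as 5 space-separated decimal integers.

Answer: 31 465 14 1 27

Derivation:
Read 1: bits[0:7] width=7 -> value=31 (bin 0011111); offset now 7 = byte 0 bit 7; 33 bits remain
Read 2: bits[7:16] width=9 -> value=465 (bin 111010001); offset now 16 = byte 2 bit 0; 24 bits remain
Read 3: bits[16:24] width=8 -> value=14 (bin 00001110); offset now 24 = byte 3 bit 0; 16 bits remain
Read 4: bits[24:26] width=2 -> value=1 (bin 01); offset now 26 = byte 3 bit 2; 14 bits remain
Read 5: bits[26:31] width=5 -> value=27 (bin 11011); offset now 31 = byte 3 bit 7; 9 bits remain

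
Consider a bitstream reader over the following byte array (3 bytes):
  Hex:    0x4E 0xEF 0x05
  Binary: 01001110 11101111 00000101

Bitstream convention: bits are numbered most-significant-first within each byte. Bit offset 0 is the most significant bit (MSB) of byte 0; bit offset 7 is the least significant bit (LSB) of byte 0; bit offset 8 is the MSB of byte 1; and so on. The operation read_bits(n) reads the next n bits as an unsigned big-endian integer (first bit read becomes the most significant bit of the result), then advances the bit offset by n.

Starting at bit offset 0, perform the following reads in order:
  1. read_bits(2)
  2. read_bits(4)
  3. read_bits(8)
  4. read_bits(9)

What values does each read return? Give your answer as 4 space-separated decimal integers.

Read 1: bits[0:2] width=2 -> value=1 (bin 01); offset now 2 = byte 0 bit 2; 22 bits remain
Read 2: bits[2:6] width=4 -> value=3 (bin 0011); offset now 6 = byte 0 bit 6; 18 bits remain
Read 3: bits[6:14] width=8 -> value=187 (bin 10111011); offset now 14 = byte 1 bit 6; 10 bits remain
Read 4: bits[14:23] width=9 -> value=386 (bin 110000010); offset now 23 = byte 2 bit 7; 1 bits remain

Answer: 1 3 187 386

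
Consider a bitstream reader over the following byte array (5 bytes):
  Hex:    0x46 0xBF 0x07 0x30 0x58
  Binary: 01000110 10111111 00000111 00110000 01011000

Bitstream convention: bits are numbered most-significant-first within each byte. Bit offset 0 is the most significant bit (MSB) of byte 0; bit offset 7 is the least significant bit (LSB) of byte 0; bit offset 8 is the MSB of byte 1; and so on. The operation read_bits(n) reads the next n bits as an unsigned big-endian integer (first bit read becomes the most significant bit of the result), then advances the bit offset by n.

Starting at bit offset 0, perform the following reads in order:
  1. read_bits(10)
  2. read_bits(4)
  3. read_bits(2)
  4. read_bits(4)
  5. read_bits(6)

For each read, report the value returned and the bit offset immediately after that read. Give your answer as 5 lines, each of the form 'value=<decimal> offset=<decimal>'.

Answer: value=282 offset=10
value=15 offset=14
value=3 offset=16
value=0 offset=20
value=28 offset=26

Derivation:
Read 1: bits[0:10] width=10 -> value=282 (bin 0100011010); offset now 10 = byte 1 bit 2; 30 bits remain
Read 2: bits[10:14] width=4 -> value=15 (bin 1111); offset now 14 = byte 1 bit 6; 26 bits remain
Read 3: bits[14:16] width=2 -> value=3 (bin 11); offset now 16 = byte 2 bit 0; 24 bits remain
Read 4: bits[16:20] width=4 -> value=0 (bin 0000); offset now 20 = byte 2 bit 4; 20 bits remain
Read 5: bits[20:26] width=6 -> value=28 (bin 011100); offset now 26 = byte 3 bit 2; 14 bits remain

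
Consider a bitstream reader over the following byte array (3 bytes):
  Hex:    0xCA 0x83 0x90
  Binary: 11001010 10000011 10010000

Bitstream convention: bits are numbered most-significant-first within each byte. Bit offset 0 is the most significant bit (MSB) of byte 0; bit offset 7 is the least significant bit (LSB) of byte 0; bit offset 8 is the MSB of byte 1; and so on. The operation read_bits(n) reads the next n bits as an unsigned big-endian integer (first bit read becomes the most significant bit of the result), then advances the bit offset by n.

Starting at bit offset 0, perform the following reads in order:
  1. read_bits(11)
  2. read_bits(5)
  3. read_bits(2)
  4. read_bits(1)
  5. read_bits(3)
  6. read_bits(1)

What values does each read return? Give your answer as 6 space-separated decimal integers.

Answer: 1620 3 2 0 4 0

Derivation:
Read 1: bits[0:11] width=11 -> value=1620 (bin 11001010100); offset now 11 = byte 1 bit 3; 13 bits remain
Read 2: bits[11:16] width=5 -> value=3 (bin 00011); offset now 16 = byte 2 bit 0; 8 bits remain
Read 3: bits[16:18] width=2 -> value=2 (bin 10); offset now 18 = byte 2 bit 2; 6 bits remain
Read 4: bits[18:19] width=1 -> value=0 (bin 0); offset now 19 = byte 2 bit 3; 5 bits remain
Read 5: bits[19:22] width=3 -> value=4 (bin 100); offset now 22 = byte 2 bit 6; 2 bits remain
Read 6: bits[22:23] width=1 -> value=0 (bin 0); offset now 23 = byte 2 bit 7; 1 bits remain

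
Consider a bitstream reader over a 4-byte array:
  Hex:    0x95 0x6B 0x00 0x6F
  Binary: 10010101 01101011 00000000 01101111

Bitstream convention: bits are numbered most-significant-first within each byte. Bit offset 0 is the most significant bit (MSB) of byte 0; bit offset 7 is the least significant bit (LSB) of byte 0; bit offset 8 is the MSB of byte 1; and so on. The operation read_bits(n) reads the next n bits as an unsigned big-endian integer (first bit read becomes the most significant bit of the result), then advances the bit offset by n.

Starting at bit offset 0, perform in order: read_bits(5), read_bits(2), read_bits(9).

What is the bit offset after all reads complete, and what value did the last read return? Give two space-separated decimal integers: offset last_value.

Read 1: bits[0:5] width=5 -> value=18 (bin 10010); offset now 5 = byte 0 bit 5; 27 bits remain
Read 2: bits[5:7] width=2 -> value=2 (bin 10); offset now 7 = byte 0 bit 7; 25 bits remain
Read 3: bits[7:16] width=9 -> value=363 (bin 101101011); offset now 16 = byte 2 bit 0; 16 bits remain

Answer: 16 363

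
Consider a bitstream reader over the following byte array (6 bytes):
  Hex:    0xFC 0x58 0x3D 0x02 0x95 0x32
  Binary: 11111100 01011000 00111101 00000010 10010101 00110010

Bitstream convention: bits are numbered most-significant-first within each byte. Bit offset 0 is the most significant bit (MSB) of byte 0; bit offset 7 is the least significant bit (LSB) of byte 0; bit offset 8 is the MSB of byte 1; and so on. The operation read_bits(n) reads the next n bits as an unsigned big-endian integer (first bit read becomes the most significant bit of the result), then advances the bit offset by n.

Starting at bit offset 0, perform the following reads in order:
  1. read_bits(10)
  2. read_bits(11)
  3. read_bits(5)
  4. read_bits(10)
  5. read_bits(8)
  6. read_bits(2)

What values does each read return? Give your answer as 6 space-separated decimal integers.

Read 1: bits[0:10] width=10 -> value=1009 (bin 1111110001); offset now 10 = byte 1 bit 2; 38 bits remain
Read 2: bits[10:21] width=11 -> value=775 (bin 01100000111); offset now 21 = byte 2 bit 5; 27 bits remain
Read 3: bits[21:26] width=5 -> value=20 (bin 10100); offset now 26 = byte 3 bit 2; 22 bits remain
Read 4: bits[26:36] width=10 -> value=41 (bin 0000101001); offset now 36 = byte 4 bit 4; 12 bits remain
Read 5: bits[36:44] width=8 -> value=83 (bin 01010011); offset now 44 = byte 5 bit 4; 4 bits remain
Read 6: bits[44:46] width=2 -> value=0 (bin 00); offset now 46 = byte 5 bit 6; 2 bits remain

Answer: 1009 775 20 41 83 0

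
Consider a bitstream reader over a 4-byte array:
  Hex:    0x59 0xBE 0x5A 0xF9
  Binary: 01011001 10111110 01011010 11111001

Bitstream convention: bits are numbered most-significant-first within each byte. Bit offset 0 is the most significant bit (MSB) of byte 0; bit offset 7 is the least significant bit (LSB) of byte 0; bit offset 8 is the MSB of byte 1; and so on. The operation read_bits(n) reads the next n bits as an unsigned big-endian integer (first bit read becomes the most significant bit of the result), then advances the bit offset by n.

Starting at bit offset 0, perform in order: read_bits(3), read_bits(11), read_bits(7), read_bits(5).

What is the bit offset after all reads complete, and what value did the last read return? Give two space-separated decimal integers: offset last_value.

Answer: 26 11

Derivation:
Read 1: bits[0:3] width=3 -> value=2 (bin 010); offset now 3 = byte 0 bit 3; 29 bits remain
Read 2: bits[3:14] width=11 -> value=1647 (bin 11001101111); offset now 14 = byte 1 bit 6; 18 bits remain
Read 3: bits[14:21] width=7 -> value=75 (bin 1001011); offset now 21 = byte 2 bit 5; 11 bits remain
Read 4: bits[21:26] width=5 -> value=11 (bin 01011); offset now 26 = byte 3 bit 2; 6 bits remain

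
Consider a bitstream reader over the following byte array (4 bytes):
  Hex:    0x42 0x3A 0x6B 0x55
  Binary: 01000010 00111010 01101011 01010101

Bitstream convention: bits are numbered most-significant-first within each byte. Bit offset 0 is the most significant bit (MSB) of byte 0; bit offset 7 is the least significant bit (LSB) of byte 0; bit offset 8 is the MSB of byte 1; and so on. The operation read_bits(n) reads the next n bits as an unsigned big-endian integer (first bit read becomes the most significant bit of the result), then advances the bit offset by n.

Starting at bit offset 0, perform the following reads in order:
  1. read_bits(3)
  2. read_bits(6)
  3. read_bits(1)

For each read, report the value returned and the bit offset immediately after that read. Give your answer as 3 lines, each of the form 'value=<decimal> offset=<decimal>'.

Answer: value=2 offset=3
value=4 offset=9
value=0 offset=10

Derivation:
Read 1: bits[0:3] width=3 -> value=2 (bin 010); offset now 3 = byte 0 bit 3; 29 bits remain
Read 2: bits[3:9] width=6 -> value=4 (bin 000100); offset now 9 = byte 1 bit 1; 23 bits remain
Read 3: bits[9:10] width=1 -> value=0 (bin 0); offset now 10 = byte 1 bit 2; 22 bits remain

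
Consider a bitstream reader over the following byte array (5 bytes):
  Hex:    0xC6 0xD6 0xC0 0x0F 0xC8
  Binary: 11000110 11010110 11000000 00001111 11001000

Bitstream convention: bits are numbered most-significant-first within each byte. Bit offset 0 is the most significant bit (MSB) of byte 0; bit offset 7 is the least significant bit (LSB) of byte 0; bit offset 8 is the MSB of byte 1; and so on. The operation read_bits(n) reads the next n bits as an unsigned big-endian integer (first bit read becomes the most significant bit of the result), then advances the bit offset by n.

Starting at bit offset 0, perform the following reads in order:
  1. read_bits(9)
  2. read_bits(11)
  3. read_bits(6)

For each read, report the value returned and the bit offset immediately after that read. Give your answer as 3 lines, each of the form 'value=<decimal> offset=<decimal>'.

Read 1: bits[0:9] width=9 -> value=397 (bin 110001101); offset now 9 = byte 1 bit 1; 31 bits remain
Read 2: bits[9:20] width=11 -> value=1388 (bin 10101101100); offset now 20 = byte 2 bit 4; 20 bits remain
Read 3: bits[20:26] width=6 -> value=0 (bin 000000); offset now 26 = byte 3 bit 2; 14 bits remain

Answer: value=397 offset=9
value=1388 offset=20
value=0 offset=26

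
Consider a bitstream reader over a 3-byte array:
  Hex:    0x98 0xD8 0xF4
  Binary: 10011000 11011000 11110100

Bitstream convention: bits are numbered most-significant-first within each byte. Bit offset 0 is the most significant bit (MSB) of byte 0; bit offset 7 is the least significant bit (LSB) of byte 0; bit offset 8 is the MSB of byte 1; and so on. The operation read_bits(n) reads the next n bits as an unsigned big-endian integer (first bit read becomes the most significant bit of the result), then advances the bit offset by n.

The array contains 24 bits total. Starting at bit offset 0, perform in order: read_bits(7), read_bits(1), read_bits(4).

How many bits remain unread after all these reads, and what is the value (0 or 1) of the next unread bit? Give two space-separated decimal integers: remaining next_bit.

Answer: 12 1

Derivation:
Read 1: bits[0:7] width=7 -> value=76 (bin 1001100); offset now 7 = byte 0 bit 7; 17 bits remain
Read 2: bits[7:8] width=1 -> value=0 (bin 0); offset now 8 = byte 1 bit 0; 16 bits remain
Read 3: bits[8:12] width=4 -> value=13 (bin 1101); offset now 12 = byte 1 bit 4; 12 bits remain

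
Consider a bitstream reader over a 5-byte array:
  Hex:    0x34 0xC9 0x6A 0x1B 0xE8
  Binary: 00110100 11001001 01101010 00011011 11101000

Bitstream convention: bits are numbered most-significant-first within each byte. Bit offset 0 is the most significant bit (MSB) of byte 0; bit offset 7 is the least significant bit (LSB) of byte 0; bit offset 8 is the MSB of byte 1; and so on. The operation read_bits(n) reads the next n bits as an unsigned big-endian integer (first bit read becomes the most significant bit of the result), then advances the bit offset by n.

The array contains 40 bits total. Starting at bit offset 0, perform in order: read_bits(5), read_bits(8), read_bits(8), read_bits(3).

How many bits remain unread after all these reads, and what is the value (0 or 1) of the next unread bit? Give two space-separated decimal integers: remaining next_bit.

Answer: 16 0

Derivation:
Read 1: bits[0:5] width=5 -> value=6 (bin 00110); offset now 5 = byte 0 bit 5; 35 bits remain
Read 2: bits[5:13] width=8 -> value=153 (bin 10011001); offset now 13 = byte 1 bit 5; 27 bits remain
Read 3: bits[13:21] width=8 -> value=45 (bin 00101101); offset now 21 = byte 2 bit 5; 19 bits remain
Read 4: bits[21:24] width=3 -> value=2 (bin 010); offset now 24 = byte 3 bit 0; 16 bits remain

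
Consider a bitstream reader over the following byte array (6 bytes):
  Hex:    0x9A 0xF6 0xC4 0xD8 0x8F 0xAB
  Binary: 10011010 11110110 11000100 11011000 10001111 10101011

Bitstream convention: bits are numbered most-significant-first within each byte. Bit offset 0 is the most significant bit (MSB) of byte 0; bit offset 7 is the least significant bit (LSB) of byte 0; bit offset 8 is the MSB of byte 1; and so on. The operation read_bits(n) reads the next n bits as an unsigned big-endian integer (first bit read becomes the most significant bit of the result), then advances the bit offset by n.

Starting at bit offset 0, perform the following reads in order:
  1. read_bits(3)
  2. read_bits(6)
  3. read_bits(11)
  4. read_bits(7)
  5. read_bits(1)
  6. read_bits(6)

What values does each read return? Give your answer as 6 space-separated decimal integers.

Read 1: bits[0:3] width=3 -> value=4 (bin 100); offset now 3 = byte 0 bit 3; 45 bits remain
Read 2: bits[3:9] width=6 -> value=53 (bin 110101); offset now 9 = byte 1 bit 1; 39 bits remain
Read 3: bits[9:20] width=11 -> value=1900 (bin 11101101100); offset now 20 = byte 2 bit 4; 28 bits remain
Read 4: bits[20:27] width=7 -> value=38 (bin 0100110); offset now 27 = byte 3 bit 3; 21 bits remain
Read 5: bits[27:28] width=1 -> value=1 (bin 1); offset now 28 = byte 3 bit 4; 20 bits remain
Read 6: bits[28:34] width=6 -> value=34 (bin 100010); offset now 34 = byte 4 bit 2; 14 bits remain

Answer: 4 53 1900 38 1 34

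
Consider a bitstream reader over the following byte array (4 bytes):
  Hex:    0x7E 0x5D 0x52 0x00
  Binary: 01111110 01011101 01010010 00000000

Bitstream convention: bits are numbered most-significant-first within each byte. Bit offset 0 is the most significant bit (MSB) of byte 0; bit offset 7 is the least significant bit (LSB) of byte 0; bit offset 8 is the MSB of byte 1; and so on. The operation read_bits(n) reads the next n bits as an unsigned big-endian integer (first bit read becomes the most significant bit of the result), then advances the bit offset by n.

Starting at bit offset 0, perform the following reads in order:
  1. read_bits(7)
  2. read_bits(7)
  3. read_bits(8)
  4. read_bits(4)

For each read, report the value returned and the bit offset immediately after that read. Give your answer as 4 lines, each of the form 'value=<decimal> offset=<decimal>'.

Answer: value=63 offset=7
value=23 offset=14
value=84 offset=22
value=8 offset=26

Derivation:
Read 1: bits[0:7] width=7 -> value=63 (bin 0111111); offset now 7 = byte 0 bit 7; 25 bits remain
Read 2: bits[7:14] width=7 -> value=23 (bin 0010111); offset now 14 = byte 1 bit 6; 18 bits remain
Read 3: bits[14:22] width=8 -> value=84 (bin 01010100); offset now 22 = byte 2 bit 6; 10 bits remain
Read 4: bits[22:26] width=4 -> value=8 (bin 1000); offset now 26 = byte 3 bit 2; 6 bits remain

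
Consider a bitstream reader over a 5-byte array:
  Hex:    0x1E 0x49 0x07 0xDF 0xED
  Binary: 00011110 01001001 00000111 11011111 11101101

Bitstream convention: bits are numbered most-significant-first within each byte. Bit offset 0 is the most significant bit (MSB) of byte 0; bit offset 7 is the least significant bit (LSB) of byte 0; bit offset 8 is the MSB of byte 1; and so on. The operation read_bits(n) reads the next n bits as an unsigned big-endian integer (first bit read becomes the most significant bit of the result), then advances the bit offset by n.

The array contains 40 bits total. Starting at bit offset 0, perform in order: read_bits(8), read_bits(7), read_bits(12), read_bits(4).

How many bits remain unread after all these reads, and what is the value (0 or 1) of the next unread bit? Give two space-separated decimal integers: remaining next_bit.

Read 1: bits[0:8] width=8 -> value=30 (bin 00011110); offset now 8 = byte 1 bit 0; 32 bits remain
Read 2: bits[8:15] width=7 -> value=36 (bin 0100100); offset now 15 = byte 1 bit 7; 25 bits remain
Read 3: bits[15:27] width=12 -> value=2110 (bin 100000111110); offset now 27 = byte 3 bit 3; 13 bits remain
Read 4: bits[27:31] width=4 -> value=15 (bin 1111); offset now 31 = byte 3 bit 7; 9 bits remain

Answer: 9 1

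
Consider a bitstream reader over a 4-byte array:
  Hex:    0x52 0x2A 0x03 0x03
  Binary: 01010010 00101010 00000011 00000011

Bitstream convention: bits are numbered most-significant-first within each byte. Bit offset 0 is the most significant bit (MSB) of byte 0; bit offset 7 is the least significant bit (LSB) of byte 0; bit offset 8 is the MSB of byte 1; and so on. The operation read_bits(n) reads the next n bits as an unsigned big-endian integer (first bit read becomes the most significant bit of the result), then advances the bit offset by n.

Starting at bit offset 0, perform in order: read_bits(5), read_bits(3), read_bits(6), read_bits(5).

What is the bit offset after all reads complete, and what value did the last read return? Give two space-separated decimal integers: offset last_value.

Answer: 19 16

Derivation:
Read 1: bits[0:5] width=5 -> value=10 (bin 01010); offset now 5 = byte 0 bit 5; 27 bits remain
Read 2: bits[5:8] width=3 -> value=2 (bin 010); offset now 8 = byte 1 bit 0; 24 bits remain
Read 3: bits[8:14] width=6 -> value=10 (bin 001010); offset now 14 = byte 1 bit 6; 18 bits remain
Read 4: bits[14:19] width=5 -> value=16 (bin 10000); offset now 19 = byte 2 bit 3; 13 bits remain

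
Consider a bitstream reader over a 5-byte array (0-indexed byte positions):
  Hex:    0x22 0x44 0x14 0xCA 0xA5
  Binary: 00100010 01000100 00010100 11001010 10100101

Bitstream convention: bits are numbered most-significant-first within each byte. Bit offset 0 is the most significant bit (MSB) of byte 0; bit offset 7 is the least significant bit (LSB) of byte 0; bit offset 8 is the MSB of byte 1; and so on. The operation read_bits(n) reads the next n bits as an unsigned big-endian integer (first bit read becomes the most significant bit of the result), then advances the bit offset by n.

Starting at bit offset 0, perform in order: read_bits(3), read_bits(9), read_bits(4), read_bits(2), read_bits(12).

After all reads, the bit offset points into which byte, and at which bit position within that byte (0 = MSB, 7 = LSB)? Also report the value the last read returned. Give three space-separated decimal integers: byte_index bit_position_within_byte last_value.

Read 1: bits[0:3] width=3 -> value=1 (bin 001); offset now 3 = byte 0 bit 3; 37 bits remain
Read 2: bits[3:12] width=9 -> value=36 (bin 000100100); offset now 12 = byte 1 bit 4; 28 bits remain
Read 3: bits[12:16] width=4 -> value=4 (bin 0100); offset now 16 = byte 2 bit 0; 24 bits remain
Read 4: bits[16:18] width=2 -> value=0 (bin 00); offset now 18 = byte 2 bit 2; 22 bits remain
Read 5: bits[18:30] width=12 -> value=1330 (bin 010100110010); offset now 30 = byte 3 bit 6; 10 bits remain

Answer: 3 6 1330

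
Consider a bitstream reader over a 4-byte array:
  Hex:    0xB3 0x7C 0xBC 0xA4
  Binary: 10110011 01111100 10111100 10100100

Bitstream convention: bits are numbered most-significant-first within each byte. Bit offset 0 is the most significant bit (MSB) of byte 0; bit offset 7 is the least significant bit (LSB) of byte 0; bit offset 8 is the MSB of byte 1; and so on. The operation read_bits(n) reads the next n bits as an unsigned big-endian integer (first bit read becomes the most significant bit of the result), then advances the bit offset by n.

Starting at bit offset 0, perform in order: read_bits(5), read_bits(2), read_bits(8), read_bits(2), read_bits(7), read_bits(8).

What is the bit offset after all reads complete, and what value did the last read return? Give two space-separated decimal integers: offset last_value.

Answer: 32 164

Derivation:
Read 1: bits[0:5] width=5 -> value=22 (bin 10110); offset now 5 = byte 0 bit 5; 27 bits remain
Read 2: bits[5:7] width=2 -> value=1 (bin 01); offset now 7 = byte 0 bit 7; 25 bits remain
Read 3: bits[7:15] width=8 -> value=190 (bin 10111110); offset now 15 = byte 1 bit 7; 17 bits remain
Read 4: bits[15:17] width=2 -> value=1 (bin 01); offset now 17 = byte 2 bit 1; 15 bits remain
Read 5: bits[17:24] width=7 -> value=60 (bin 0111100); offset now 24 = byte 3 bit 0; 8 bits remain
Read 6: bits[24:32] width=8 -> value=164 (bin 10100100); offset now 32 = byte 4 bit 0; 0 bits remain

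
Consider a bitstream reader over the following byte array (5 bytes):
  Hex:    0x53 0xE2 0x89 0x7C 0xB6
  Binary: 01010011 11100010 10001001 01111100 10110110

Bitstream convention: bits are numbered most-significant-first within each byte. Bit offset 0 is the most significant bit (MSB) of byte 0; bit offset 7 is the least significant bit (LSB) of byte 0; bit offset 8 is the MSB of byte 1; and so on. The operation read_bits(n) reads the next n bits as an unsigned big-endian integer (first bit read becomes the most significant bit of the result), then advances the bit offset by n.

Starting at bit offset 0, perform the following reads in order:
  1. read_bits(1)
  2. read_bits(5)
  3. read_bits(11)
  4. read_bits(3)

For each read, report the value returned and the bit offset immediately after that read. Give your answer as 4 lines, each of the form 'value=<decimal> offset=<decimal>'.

Answer: value=0 offset=1
value=20 offset=6
value=1989 offset=17
value=0 offset=20

Derivation:
Read 1: bits[0:1] width=1 -> value=0 (bin 0); offset now 1 = byte 0 bit 1; 39 bits remain
Read 2: bits[1:6] width=5 -> value=20 (bin 10100); offset now 6 = byte 0 bit 6; 34 bits remain
Read 3: bits[6:17] width=11 -> value=1989 (bin 11111000101); offset now 17 = byte 2 bit 1; 23 bits remain
Read 4: bits[17:20] width=3 -> value=0 (bin 000); offset now 20 = byte 2 bit 4; 20 bits remain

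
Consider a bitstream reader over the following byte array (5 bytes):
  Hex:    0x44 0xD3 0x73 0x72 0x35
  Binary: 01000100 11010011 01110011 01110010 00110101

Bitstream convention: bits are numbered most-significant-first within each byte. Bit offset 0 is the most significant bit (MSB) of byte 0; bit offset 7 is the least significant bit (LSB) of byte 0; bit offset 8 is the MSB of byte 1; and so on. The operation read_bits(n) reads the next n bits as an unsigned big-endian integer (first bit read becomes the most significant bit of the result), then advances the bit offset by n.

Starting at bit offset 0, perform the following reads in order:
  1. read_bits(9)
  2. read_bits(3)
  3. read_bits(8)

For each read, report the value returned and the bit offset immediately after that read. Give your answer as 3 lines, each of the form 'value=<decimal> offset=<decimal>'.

Read 1: bits[0:9] width=9 -> value=137 (bin 010001001); offset now 9 = byte 1 bit 1; 31 bits remain
Read 2: bits[9:12] width=3 -> value=5 (bin 101); offset now 12 = byte 1 bit 4; 28 bits remain
Read 3: bits[12:20] width=8 -> value=55 (bin 00110111); offset now 20 = byte 2 bit 4; 20 bits remain

Answer: value=137 offset=9
value=5 offset=12
value=55 offset=20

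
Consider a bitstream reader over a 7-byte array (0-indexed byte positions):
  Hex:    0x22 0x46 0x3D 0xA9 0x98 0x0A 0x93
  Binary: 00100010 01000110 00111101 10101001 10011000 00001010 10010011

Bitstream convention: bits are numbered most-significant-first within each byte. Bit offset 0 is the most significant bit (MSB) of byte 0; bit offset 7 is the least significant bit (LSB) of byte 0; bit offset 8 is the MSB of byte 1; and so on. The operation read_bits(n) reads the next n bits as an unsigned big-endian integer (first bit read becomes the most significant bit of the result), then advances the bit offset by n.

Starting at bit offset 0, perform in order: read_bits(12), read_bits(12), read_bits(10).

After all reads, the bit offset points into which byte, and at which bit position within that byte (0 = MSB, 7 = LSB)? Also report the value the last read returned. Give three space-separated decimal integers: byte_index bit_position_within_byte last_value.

Answer: 4 2 678

Derivation:
Read 1: bits[0:12] width=12 -> value=548 (bin 001000100100); offset now 12 = byte 1 bit 4; 44 bits remain
Read 2: bits[12:24] width=12 -> value=1597 (bin 011000111101); offset now 24 = byte 3 bit 0; 32 bits remain
Read 3: bits[24:34] width=10 -> value=678 (bin 1010100110); offset now 34 = byte 4 bit 2; 22 bits remain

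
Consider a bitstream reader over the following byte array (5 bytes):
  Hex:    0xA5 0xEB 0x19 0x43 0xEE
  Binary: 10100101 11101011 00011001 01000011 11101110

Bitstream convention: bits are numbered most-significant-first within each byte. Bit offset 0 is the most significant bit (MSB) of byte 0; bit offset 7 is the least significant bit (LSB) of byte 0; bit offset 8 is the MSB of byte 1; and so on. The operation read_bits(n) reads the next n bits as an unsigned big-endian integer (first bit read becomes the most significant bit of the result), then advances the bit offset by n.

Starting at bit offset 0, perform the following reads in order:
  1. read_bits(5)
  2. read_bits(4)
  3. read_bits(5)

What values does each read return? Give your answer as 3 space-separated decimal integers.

Answer: 20 11 26

Derivation:
Read 1: bits[0:5] width=5 -> value=20 (bin 10100); offset now 5 = byte 0 bit 5; 35 bits remain
Read 2: bits[5:9] width=4 -> value=11 (bin 1011); offset now 9 = byte 1 bit 1; 31 bits remain
Read 3: bits[9:14] width=5 -> value=26 (bin 11010); offset now 14 = byte 1 bit 6; 26 bits remain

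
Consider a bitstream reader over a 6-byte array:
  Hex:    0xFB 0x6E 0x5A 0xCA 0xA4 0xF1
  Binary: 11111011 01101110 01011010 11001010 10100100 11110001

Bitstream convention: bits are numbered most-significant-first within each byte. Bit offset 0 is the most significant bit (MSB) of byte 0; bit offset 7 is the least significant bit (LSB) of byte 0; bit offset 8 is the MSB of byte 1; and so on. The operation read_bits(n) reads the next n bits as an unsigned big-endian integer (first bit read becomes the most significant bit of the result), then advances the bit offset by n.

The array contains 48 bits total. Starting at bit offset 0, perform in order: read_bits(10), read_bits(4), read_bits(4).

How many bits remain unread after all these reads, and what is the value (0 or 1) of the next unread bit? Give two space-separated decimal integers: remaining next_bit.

Read 1: bits[0:10] width=10 -> value=1005 (bin 1111101101); offset now 10 = byte 1 bit 2; 38 bits remain
Read 2: bits[10:14] width=4 -> value=11 (bin 1011); offset now 14 = byte 1 bit 6; 34 bits remain
Read 3: bits[14:18] width=4 -> value=9 (bin 1001); offset now 18 = byte 2 bit 2; 30 bits remain

Answer: 30 0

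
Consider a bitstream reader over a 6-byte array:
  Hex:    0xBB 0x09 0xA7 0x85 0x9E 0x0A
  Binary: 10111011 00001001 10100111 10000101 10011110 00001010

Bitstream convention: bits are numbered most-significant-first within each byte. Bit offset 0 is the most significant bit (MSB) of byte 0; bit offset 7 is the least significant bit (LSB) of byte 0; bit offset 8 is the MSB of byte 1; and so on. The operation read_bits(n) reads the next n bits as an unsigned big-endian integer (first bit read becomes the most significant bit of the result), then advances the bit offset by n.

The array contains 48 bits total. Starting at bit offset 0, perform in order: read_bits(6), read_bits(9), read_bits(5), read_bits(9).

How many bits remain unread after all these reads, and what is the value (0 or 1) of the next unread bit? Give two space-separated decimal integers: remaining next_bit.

Answer: 19 1

Derivation:
Read 1: bits[0:6] width=6 -> value=46 (bin 101110); offset now 6 = byte 0 bit 6; 42 bits remain
Read 2: bits[6:15] width=9 -> value=388 (bin 110000100); offset now 15 = byte 1 bit 7; 33 bits remain
Read 3: bits[15:20] width=5 -> value=26 (bin 11010); offset now 20 = byte 2 bit 4; 28 bits remain
Read 4: bits[20:29] width=9 -> value=240 (bin 011110000); offset now 29 = byte 3 bit 5; 19 bits remain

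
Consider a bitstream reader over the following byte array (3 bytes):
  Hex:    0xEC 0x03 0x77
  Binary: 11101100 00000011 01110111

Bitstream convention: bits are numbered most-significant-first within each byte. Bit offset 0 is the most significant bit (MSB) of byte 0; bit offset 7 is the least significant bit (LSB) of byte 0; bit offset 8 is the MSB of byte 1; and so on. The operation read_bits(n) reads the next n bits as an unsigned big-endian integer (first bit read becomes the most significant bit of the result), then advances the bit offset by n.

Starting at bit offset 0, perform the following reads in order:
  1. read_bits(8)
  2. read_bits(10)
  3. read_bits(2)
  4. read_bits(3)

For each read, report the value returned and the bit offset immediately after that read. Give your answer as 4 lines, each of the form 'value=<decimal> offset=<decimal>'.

Read 1: bits[0:8] width=8 -> value=236 (bin 11101100); offset now 8 = byte 1 bit 0; 16 bits remain
Read 2: bits[8:18] width=10 -> value=13 (bin 0000001101); offset now 18 = byte 2 bit 2; 6 bits remain
Read 3: bits[18:20] width=2 -> value=3 (bin 11); offset now 20 = byte 2 bit 4; 4 bits remain
Read 4: bits[20:23] width=3 -> value=3 (bin 011); offset now 23 = byte 2 bit 7; 1 bits remain

Answer: value=236 offset=8
value=13 offset=18
value=3 offset=20
value=3 offset=23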